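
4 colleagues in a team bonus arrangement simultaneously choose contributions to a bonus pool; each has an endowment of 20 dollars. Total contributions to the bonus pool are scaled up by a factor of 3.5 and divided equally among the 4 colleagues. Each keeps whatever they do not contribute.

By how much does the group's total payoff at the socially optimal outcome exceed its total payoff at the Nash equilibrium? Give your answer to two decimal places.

Each contributed unit returns 3.5/4 = 0.8750 to its contributor — below 1 — so contributing 0 is dominant for every player. At the Nash equilibrium everyone keeps their 20, and the group total is 4 × 20 = 80.
Each contributed unit returns 3.500 to the group as a whole (0.8750 to each of 4 players), which exceeds 1, so the social optimum is full contribution: group total = 3.500 × 80 = 280.00.
Efficiency loss = 280.00 − 80 = 200.00.

200.00 dollars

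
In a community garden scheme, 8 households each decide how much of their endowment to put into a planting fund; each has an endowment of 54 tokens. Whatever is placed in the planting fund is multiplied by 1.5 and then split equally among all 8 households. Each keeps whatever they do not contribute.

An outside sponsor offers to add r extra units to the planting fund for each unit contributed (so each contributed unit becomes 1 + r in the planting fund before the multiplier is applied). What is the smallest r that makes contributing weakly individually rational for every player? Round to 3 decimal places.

4.333

With matching at rate r, one contributed unit becomes (1 + r) in the planting fund and returns 1.5 × (1 + r) / 8 to the contributor.
Setting this equal to 1: 1 + r = 8/1.5 = 5.3333.
So the minimum matching rate is r = 5.3333 − 1 = 4.333.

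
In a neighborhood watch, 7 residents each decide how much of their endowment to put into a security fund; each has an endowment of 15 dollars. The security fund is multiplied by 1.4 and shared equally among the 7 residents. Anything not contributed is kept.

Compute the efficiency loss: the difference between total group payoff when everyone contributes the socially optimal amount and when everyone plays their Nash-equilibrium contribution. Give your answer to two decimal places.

Each contributed unit returns 1.4/7 = 0.2000 to its contributor — below 1 — so contributing 0 is dominant for every player. At the Nash equilibrium everyone keeps their 15, and the group total is 7 × 15 = 105.
Each contributed unit returns 1.400 to the group as a whole (0.2000 to each of 7 players), which exceeds 1, so the social optimum is full contribution: group total = 1.400 × 105 = 147.00.
Efficiency loss = 147.00 − 105 = 42.00.

42.00 dollars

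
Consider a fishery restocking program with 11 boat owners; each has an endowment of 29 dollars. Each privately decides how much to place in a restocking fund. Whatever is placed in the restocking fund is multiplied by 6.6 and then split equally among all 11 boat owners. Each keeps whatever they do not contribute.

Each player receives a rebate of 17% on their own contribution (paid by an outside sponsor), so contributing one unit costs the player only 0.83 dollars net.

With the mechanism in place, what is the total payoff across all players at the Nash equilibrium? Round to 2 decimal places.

319.00 dollars

With the mechanism, a contributed unit returns (6.6/11) / 0.83 = 0.7229 per unit of net cost — still below 1 — so contributing 0 remains dominant for every player.
Everyone keeps their endowment and the group total is 11 × 29 = 319.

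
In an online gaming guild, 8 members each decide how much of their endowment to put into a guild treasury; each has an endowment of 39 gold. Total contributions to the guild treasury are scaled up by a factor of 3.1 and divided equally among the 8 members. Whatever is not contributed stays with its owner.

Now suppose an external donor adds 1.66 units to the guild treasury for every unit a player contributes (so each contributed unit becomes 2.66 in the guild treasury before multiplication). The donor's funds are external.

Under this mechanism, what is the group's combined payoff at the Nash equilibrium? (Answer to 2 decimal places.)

2572.75 gold

With the mechanism, a contributed unit returns 3.1 × 2.66 / 8 = 1.0308 per unit of net cost to the contributor — now above 1 — so contributing fully is weakly dominant for every player.
At the Nash equilibrium everyone contributes 39. Group total payoff = 3.1 × 2.66 × 312 = 2572.75.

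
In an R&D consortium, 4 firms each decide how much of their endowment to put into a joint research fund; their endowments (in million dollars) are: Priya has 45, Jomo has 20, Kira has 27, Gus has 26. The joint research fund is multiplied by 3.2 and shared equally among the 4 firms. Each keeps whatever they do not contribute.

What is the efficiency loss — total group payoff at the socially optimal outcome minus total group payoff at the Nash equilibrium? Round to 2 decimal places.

259.60 million dollars

The private return per contributed unit is 3.2/4 = 0.8000 < 1 for every player regardless of endowment, so the Nash equilibrium is zero contribution and the group total is Σ E_j = 45 + 20 + 27 + 26 = 118.
Each contributed unit returns 3.200 to the group, so the social optimum is full contribution by everyone: group total = 3.200 × 118 = 377.60.
Efficiency loss = (3.200 − 1) × 118 = 259.60.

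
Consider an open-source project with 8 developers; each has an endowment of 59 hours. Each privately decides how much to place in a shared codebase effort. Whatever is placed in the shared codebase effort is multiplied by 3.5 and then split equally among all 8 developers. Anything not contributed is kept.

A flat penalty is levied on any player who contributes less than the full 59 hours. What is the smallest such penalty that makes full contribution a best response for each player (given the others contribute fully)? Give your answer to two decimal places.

Given the others contribute fully, the best deviation is to contribute 0 (any partial contribution still incurs the fine and gives up units whose private return 0.4375 is below 1).
Deviating from 59 to 0 saves 59 hours but forfeits the deviator's share of the drop in the shared codebase effort: 3.5/8 × 59 = 25.81.
So the deviation gain is 59 − 25.81 = 33.19, and the fine must be at least 33.19 hours to wipe it out.

33.19 hours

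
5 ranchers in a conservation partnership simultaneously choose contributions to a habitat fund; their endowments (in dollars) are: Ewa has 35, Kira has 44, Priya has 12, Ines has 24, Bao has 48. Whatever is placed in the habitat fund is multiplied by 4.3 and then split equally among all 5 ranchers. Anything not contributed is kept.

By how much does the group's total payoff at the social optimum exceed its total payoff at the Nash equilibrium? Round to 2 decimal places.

537.90 dollars

The private return per contributed unit is 4.3/5 = 0.8600 < 1 for every player regardless of endowment, so the Nash equilibrium is zero contribution and the group total is Σ E_j = 35 + 44 + 12 + 24 + 48 = 163.
Each contributed unit returns 4.300 to the group, so the social optimum is full contribution by everyone: group total = 4.300 × 163 = 700.90.
Efficiency loss = (4.300 − 1) × 163 = 537.90.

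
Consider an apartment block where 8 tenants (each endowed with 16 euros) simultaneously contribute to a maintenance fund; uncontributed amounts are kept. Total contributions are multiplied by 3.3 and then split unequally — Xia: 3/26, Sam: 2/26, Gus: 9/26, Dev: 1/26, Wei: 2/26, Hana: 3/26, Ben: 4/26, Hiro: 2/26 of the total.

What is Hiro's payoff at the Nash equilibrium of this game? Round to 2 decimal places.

A player with share s gets back 3.3·s per unit contributed, so full contribution is dominant for anyone with s > 1/3.3 = 0.3030 and zero contribution is dominant for anyone below.
Only Gus (9/26) clears that bar, contributing 16; the remaining 7 contribute 0. Total contributed: 16.
Hiro keeps 16 and receives 3.3 × 16 × 2/26 = 4.06 from the maintenance fund, for a payoff of 20.06.

20.06 euros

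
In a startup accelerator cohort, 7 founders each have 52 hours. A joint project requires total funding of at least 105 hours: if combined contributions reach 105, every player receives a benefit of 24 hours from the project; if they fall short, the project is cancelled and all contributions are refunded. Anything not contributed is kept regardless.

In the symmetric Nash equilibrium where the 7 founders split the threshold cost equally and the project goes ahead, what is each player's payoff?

Equal share of the threshold: 105/7 = 15.
At this profile no one gains by cutting their contribution: any cut drops the total below 105, the project is cancelled, contributions are refunded, and the deviator ends with 52, which is less than 52 − 15 + 24 = 61. Contributing more than 15 just wastes the excess. So contributing exactly 15 is a best response.
Each player's payoff: 52 − 15 + 24 = 61.

61 hours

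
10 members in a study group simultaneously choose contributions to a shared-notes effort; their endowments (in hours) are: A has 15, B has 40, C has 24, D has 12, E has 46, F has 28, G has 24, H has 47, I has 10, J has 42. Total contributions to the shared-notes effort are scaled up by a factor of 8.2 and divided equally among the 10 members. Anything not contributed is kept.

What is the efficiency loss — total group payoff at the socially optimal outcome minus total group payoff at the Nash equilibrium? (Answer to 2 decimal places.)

2073.60 hours

The private return per contributed unit is 8.2/10 = 0.8200 < 1 for every player regardless of endowment, so the Nash equilibrium is zero contribution and the group total is Σ E_j = 15 + 40 + 24 + 12 + 46 + 28 + 24 + 47 + 10 + 42 = 288.
Each contributed unit returns 8.200 to the group, so the social optimum is full contribution by everyone: group total = 8.200 × 288 = 2361.60.
Efficiency loss = (8.200 − 1) × 288 = 2073.60.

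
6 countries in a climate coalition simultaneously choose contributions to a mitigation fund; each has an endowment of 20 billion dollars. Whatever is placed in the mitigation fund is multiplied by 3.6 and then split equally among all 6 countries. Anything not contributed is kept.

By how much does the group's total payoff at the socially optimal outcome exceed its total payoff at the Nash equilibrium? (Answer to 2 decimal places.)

312.00 billion dollars

Each contributed unit returns 3.6/6 = 0.6000 to its contributor — below 1 — so contributing 0 is dominant for every player. At the Nash equilibrium everyone keeps their 20, and the group total is 6 × 20 = 120.
Each contributed unit returns 3.600 to the group as a whole (0.6000 to each of 6 players), which exceeds 1, so the social optimum is full contribution: group total = 3.600 × 120 = 432.00.
Efficiency loss = 432.00 − 120 = 312.00.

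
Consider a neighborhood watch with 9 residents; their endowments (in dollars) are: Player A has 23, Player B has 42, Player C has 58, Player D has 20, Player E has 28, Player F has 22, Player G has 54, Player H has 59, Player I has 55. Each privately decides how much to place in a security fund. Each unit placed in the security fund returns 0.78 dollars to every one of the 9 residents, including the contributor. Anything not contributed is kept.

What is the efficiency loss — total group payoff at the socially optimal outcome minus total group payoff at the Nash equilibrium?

The private return per contributed unit is 0.78 < 1 for everyone, so the Nash equilibrium is zero contribution and the group total is Σ E_j = 23 + 42 + 58 + 20 + 28 + 22 + 54 + 59 + 55 = 361.
Each contributed unit returns 7.020 to the group, so the social optimum is full contribution by everyone: group total = 7.020 × 361 = 2534.22.
Efficiency loss = (7.020 − 1) × 361 = 2173.22.

2173.22 dollars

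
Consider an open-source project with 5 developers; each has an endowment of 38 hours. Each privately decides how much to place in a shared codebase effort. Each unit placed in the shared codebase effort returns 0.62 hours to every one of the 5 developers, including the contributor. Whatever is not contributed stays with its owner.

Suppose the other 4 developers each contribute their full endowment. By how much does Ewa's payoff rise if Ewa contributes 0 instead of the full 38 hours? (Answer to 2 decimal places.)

Switching from a contribution of 38 to 0 lets Ewa keep an extra 38 hours, but lowers the shared codebase effort by 38, which costs Ewa their own share of that drop: 0.62 × 38 = 23.56.
Net gain = 38 − 23.56 = 14.44. The private return per contributed unit (0.62) is below 1, so free-riding is indeed the best response regardless of what the others do.

14.44 hours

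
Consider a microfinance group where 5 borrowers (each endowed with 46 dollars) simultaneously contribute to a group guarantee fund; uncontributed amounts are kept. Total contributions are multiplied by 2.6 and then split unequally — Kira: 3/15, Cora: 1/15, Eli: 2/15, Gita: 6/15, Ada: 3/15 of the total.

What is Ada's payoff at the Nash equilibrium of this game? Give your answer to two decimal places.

69.92 dollars

For player j, contributing a unit is worthwhile iff 2.6 × (j's share) ≥ 1, i.e. iff j's share is at least 0.3846.
Gita alone (share 6/15) is above the threshold, contributing 46; the remaining 4 contribute 0. Total contributed: 46.
Ada keeps 46 and receives 2.6 × 46 × 3/15 = 23.92 from the group guarantee fund, for a payoff of 69.92.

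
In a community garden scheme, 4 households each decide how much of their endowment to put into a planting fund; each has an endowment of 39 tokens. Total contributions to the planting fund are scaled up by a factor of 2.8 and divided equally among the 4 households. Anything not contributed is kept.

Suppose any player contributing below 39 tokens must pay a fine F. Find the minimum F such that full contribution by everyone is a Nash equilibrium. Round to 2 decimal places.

Given the others contribute fully, the best deviation is to contribute 0 (any partial contribution still incurs the fine and gives up units whose private return 0.7000 is below 1).
Deviating from 39 to 0 saves 39 tokens but forfeits the deviator's share of the drop in the planting fund: 2.8/4 × 39 = 27.30.
So the deviation gain is 39 − 27.30 = 11.70, and the fine must be at least 11.70 tokens to wipe it out.

11.70 tokens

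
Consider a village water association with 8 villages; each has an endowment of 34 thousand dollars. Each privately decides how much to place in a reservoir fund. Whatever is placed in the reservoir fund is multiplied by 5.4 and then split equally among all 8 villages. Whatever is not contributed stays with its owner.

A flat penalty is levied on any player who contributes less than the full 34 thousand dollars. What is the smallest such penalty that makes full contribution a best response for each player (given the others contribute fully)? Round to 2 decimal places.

Given the others contribute fully, the best deviation is to contribute 0 (any partial contribution still incurs the fine and gives up units whose private return 0.6750 is below 1).
Deviating from 34 to 0 saves 34 thousand dollars but forfeits the deviator's share of the drop in the reservoir fund: 5.4/8 × 34 = 22.95.
So the deviation gain is 34 − 22.95 = 11.05, and the fine must be at least 11.05 thousand dollars to wipe it out.

11.05 thousand dollars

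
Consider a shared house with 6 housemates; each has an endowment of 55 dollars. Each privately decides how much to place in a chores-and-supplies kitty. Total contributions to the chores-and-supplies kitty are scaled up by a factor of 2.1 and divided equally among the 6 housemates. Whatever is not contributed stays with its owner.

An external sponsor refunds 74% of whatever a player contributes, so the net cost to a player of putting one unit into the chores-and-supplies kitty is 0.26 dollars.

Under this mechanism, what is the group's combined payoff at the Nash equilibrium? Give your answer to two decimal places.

With the mechanism, a contributed unit returns (2.1/6) / 0.26 = 1.3462 per unit of net cost to the contributor — now above 1 — so contributing fully is weakly dominant for every player.
So the Nash equilibrium is full contribution by all 6; the group earns 6 × (55 × 0.74 + 2.1 × 55) = 937.20.

937.20 dollars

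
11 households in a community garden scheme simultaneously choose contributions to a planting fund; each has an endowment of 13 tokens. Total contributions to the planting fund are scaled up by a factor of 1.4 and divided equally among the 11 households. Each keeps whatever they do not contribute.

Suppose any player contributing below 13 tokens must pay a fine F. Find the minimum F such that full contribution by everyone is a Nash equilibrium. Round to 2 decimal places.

11.35 tokens

Given the others contribute fully, the best deviation is to contribute 0 (any partial contribution still incurs the fine and gives up units whose private return 0.1273 is below 1).
Deviating from 13 to 0 saves 13 tokens but forfeits the deviator's share of the drop in the planting fund: 1.4/11 × 13 = 1.65.
So the deviation gain is 13 − 1.65 = 11.35, and the fine must be at least 11.35 tokens to wipe it out.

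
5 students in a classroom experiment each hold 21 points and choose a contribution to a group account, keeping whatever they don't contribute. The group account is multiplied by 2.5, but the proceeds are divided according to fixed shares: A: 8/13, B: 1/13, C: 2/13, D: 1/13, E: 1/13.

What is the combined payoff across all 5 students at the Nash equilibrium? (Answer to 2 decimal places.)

Each unit j contributes comes back to j as 2.5 × (j's share), so j prefers to contribute only if that share exceeds 1/2.5 = 0.4000; otherwise keeping the unit dominates.
The only share above 0.4000 is A's 8/13, contributing 21; the remaining 4 contribute 0. Total contributed: 21.
The group account pays out 2.5 × 21 = 52.50 in total (split across the unequal shares, but the aggregate is all that matters for the group sum).
The 4 free-riders keep 21 each, adding 84. Group total = 84 + 52.50 = 136.50.

136.50 points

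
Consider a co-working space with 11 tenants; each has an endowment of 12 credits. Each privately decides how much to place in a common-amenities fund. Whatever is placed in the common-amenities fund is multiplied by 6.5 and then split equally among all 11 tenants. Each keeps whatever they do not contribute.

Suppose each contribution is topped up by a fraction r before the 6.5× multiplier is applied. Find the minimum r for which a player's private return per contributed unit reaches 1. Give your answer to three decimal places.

0.692

With matching at rate r, one contributed unit becomes (1 + r) in the common-amenities fund and returns 6.5 × (1 + r) / 11 to the contributor.
Setting this equal to 1: 1 + r = 11/6.5 = 1.6923.
So the minimum matching rate is r = 1.6923 − 1 = 0.692.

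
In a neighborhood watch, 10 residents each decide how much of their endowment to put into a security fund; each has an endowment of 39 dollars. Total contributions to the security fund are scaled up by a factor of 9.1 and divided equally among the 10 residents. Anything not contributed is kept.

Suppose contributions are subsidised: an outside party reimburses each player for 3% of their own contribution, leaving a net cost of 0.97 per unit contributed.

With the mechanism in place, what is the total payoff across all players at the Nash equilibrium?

390.00 dollars

With the mechanism, a contributed unit returns (9.1/10) / 0.97 = 0.9381 per unit of net cost — still below 1 — so contributing 0 remains dominant for every player.
At the Nash equilibrium no one contributes; group total payoff = 10 × 39 = 390.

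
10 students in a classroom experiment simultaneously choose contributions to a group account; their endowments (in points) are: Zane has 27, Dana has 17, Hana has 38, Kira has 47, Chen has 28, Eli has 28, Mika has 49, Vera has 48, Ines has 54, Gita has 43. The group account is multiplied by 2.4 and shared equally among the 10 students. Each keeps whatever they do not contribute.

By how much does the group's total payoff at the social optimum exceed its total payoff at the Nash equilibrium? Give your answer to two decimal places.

530.60 points

The private return per contributed unit is 2.4/10 = 0.2400 < 1 for every player regardless of endowment, so the Nash equilibrium is zero contribution and the group total is Σ E_j = 27 + 17 + 38 + 47 + 28 + 28 + 49 + 48 + 54 + 43 = 379.
Each contributed unit returns 2.400 to the group, so the social optimum is full contribution by everyone: group total = 2.400 × 379 = 909.60.
Efficiency loss = (2.400 − 1) × 379 = 530.60.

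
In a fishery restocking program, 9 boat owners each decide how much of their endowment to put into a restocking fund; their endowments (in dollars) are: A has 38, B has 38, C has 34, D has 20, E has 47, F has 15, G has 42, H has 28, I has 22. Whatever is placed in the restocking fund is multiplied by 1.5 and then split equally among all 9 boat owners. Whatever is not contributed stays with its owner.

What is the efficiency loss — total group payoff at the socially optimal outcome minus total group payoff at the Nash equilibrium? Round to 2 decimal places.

The private return per contributed unit is 1.5/9 = 0.1667 < 1 for every player regardless of endowment, so the Nash equilibrium is zero contribution and the group total is Σ E_j = 38 + 38 + 34 + 20 + 47 + 15 + 42 + 28 + 22 = 284.
Each contributed unit returns 1.500 to the group, so the social optimum is full contribution by everyone: group total = 1.500 × 284 = 426.00.
Efficiency loss = (1.500 − 1) × 284 = 142.00.

142.00 dollars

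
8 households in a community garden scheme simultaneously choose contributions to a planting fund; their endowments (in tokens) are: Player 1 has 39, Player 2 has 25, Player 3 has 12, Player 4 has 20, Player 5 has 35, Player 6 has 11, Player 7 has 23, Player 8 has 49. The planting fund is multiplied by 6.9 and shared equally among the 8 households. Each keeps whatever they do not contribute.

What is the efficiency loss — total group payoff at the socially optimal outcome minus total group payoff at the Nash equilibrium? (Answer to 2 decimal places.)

The private return per contributed unit is 6.9/8 = 0.8625 < 1 for every player regardless of endowment, so the Nash equilibrium is zero contribution and the group total is Σ E_j = 39 + 25 + 12 + 20 + 35 + 11 + 23 + 49 = 214.
Each contributed unit returns 6.900 to the group, so the social optimum is full contribution by everyone: group total = 6.900 × 214 = 1476.60.
Efficiency loss = (6.900 − 1) × 214 = 1262.60.

1262.60 tokens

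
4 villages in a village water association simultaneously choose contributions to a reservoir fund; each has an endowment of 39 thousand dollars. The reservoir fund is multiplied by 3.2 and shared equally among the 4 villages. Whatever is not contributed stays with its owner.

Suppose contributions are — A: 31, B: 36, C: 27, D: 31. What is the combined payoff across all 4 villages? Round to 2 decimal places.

431.00 thousand dollars

Total contributed: 31 + 36 + 27 + 31 = 125; total kept: 4 × 39 − 125 = 31.
The reservoir fund pays out 3.2 × 125 = 400.00 in aggregate.
Group total = 31 + 400.00 = 431.00.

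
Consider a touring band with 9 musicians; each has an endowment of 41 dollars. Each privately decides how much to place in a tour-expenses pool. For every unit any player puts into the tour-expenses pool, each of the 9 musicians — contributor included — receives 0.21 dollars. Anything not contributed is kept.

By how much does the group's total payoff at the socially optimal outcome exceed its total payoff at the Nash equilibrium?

328.41 dollars

The private return per contributed unit is 0.21 < 1, so contributing 0 is dominant for every player. At the Nash equilibrium everyone keeps their 41, and the group total is 9 × 41 = 369.
Each contributed unit returns 1.890 to the group as a whole (0.21 to each of 9 players), which exceeds 1, so the social optimum is full contribution: group total = 1.890 × 369 = 697.41.
Efficiency loss = 697.41 − 369 = 328.41.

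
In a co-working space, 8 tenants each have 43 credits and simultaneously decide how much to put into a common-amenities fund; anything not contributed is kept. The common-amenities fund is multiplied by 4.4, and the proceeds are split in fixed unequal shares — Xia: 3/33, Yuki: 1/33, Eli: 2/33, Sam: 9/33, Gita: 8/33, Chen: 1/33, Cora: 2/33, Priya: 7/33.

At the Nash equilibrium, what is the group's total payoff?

636.40 credits

A player with share s gets back 4.4·s per unit contributed, so full contribution is dominant for anyone with s > 1/4.4 = 0.2273 and zero contribution is dominant for anyone below.
Sam and Gita clear that bar, contributing 43 each; the remaining 6 contribute 0. Total contributed: 86.
The common-amenities fund pays out 4.4 × 86 = 378.40 in total (split across the unequal shares, but the aggregate is all that matters for the group sum).
The 6 free-riders keep 43 each, adding 258. Group total = 258 + 378.40 = 636.40.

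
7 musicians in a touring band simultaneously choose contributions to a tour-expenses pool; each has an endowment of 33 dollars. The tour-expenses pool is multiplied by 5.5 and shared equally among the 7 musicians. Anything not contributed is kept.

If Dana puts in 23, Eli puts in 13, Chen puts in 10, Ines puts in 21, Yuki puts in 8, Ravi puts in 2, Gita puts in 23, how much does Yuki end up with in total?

Total contributed: 23 + 13 + 10 + 21 + 8 + 2 + 23 = 100.
Each receives 5.5 × 100 / 7 = 78.57 from the tour-expenses pool.
Yuki keeps 33 − 8 = 25, so Yuki's payoff is 25 + 78.57 = 103.57.

103.57 dollars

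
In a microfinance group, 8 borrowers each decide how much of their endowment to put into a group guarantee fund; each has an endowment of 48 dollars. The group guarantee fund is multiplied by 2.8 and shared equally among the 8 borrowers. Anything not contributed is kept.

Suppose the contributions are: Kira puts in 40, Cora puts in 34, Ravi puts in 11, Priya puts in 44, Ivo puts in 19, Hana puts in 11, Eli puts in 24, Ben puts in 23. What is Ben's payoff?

Total contributed: 40 + 34 + 11 + 44 + 19 + 11 + 24 + 23 = 206.
Each receives 2.8 × 206 / 8 = 72.10 from the group guarantee fund.
Ben keeps 48 − 23 = 25, so Ben's payoff is 25 + 72.10 = 97.10.

97.10 dollars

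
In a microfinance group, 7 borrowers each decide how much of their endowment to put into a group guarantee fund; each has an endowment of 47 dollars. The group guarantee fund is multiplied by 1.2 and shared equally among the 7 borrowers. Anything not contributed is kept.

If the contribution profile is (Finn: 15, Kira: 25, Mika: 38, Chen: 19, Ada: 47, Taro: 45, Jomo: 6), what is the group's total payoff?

Total contributed: 15 + 25 + 38 + 19 + 47 + 45 + 6 = 195; total kept: 7 × 47 − 195 = 134.
The group guarantee fund pays out 1.2 × 195 = 234.00 in aggregate.
Group total = 134 + 234.00 = 368.00.

368.00 dollars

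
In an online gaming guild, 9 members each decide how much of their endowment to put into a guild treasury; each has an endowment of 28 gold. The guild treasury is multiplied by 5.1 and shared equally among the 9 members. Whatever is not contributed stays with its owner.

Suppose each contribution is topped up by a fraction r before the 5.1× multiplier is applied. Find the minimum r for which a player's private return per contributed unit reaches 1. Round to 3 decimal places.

0.765

With matching at rate r, one contributed unit becomes (1 + r) in the guild treasury and returns 5.1 × (1 + r) / 9 to the contributor.
Setting this equal to 1: 1 + r = 9/5.1 = 1.7647.
So the minimum matching rate is r = 1.7647 − 1 = 0.765.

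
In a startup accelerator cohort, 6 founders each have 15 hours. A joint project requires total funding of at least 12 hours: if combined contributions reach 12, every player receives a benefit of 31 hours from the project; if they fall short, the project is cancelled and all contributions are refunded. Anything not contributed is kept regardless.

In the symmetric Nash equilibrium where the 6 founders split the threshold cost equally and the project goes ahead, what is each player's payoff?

44 hours

Equal share of the threshold: 12/6 = 2.
At this profile no one gains by cutting their contribution: any cut drops the total below 12, the project is cancelled, contributions are refunded, and the deviator ends with 15, which is less than 15 − 2 + 31 = 44. Contributing more than 2 just wastes the excess. So contributing exactly 2 is a best response.
Each player's payoff: 15 − 2 + 31 = 44.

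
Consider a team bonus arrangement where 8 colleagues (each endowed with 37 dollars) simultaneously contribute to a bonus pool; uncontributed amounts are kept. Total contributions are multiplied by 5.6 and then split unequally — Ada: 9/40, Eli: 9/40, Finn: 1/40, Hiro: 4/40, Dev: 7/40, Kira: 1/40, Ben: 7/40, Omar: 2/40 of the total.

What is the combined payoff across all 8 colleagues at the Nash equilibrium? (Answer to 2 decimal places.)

For player j, contributing a unit is worthwhile iff 5.6 × (j's share) ≥ 1, i.e. iff j's share is at least 0.1786.
Ada and Eli clear that bar, contributing 37 each; the remaining 6 contribute 0. Total contributed: 74.
The bonus pool pays out 5.6 × 74 = 414.40 in total (split across the unequal shares, but the aggregate is all that matters for the group sum).
The 6 free-riders keep 37 each, adding 222. Group total = 222 + 414.40 = 636.40.

636.40 dollars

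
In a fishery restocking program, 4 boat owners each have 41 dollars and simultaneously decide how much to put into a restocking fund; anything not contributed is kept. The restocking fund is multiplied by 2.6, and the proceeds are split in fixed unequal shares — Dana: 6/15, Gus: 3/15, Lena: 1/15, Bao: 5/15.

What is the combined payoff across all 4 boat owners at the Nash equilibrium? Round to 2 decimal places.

A player with share s gets back 2.6·s per unit contributed, so full contribution is dominant for anyone with s > 1/2.6 = 0.3846 and zero contribution is dominant for anyone below.
The only share above 0.3846 is Dana's 6/15, contributing 41; the remaining 3 contribute 0. Total contributed: 41.
The restocking fund pays out 2.6 × 41 = 106.60 in total (split across the unequal shares, but the aggregate is all that matters for the group sum).
The 3 free-riders keep 41 each, adding 123. Group total = 123 + 106.60 = 229.60.

229.60 dollars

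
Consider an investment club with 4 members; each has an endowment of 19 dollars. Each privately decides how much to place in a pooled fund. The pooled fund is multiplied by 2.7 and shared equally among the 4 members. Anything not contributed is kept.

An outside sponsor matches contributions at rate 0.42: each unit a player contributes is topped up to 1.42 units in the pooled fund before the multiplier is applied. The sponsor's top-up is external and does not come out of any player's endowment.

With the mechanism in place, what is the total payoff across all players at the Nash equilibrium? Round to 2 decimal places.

With the mechanism, a contributed unit returns 2.7 × 1.42 / 4 = 0.9585 per unit of net cost — still below 1 — so contributing 0 remains dominant for every player.
Everyone keeps their endowment and the group total is 4 × 19 = 76.

76.00 dollars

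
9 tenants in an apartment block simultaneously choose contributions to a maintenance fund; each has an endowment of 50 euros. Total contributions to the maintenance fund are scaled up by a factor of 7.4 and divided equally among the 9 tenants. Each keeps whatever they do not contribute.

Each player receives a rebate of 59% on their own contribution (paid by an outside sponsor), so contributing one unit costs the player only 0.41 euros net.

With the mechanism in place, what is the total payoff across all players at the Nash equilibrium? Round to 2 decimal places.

With the mechanism, a contributed unit returns (7.4/9) / 0.41 = 2.0054 per unit of net cost to the contributor — now above 1 — so contributing fully is weakly dominant for every player.
At the Nash equilibrium everyone contributes 50. Group total payoff = 9 × (50 × 0.59 + 7.4 × 50) = 3595.50.

3595.50 euros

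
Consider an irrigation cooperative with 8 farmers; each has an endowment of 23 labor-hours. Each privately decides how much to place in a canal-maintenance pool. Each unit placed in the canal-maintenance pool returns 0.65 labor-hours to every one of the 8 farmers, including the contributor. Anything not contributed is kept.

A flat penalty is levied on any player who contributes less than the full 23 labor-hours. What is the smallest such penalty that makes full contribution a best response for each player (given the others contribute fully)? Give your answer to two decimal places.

Given the others contribute fully, the best deviation is to contribute 0 (any partial contribution still incurs the fine and gives up units whose private return 0.65 is below 1).
Deviating from 23 to 0 saves 23 labor-hours but forfeits the deviator's share of the drop in the canal-maintenance pool: 0.65 × 23 = 14.95.
So the deviation gain is 23 − 14.95 = 8.05, and the fine must be at least 8.05 labor-hours to wipe it out.

8.05 labor-hours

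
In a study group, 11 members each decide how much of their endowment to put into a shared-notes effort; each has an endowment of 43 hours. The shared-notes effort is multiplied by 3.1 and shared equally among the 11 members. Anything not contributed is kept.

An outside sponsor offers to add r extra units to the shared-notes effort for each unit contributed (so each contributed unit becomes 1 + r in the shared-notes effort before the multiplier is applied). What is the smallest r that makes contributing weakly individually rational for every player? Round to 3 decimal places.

With matching at rate r, one contributed unit becomes (1 + r) in the shared-notes effort and returns 3.1 × (1 + r) / 11 to the contributor.
Setting this equal to 1: 1 + r = 11/3.1 = 3.5484.
So the minimum matching rate is r = 3.5484 − 1 = 2.548.

2.548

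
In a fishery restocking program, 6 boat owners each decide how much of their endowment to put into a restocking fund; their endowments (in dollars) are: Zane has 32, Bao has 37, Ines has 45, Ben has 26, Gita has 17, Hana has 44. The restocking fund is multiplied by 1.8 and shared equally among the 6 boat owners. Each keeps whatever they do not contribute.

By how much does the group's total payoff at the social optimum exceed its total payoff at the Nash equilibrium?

160.80 dollars

The private return per contributed unit is 1.8/6 = 0.3000 < 1 for every player regardless of endowment, so the Nash equilibrium is zero contribution and the group total is Σ E_j = 32 + 37 + 45 + 26 + 17 + 44 = 201.
Each contributed unit returns 1.800 to the group, so the social optimum is full contribution by everyone: group total = 1.800 × 201 = 361.80.
Efficiency loss = (1.800 − 1) × 201 = 160.80.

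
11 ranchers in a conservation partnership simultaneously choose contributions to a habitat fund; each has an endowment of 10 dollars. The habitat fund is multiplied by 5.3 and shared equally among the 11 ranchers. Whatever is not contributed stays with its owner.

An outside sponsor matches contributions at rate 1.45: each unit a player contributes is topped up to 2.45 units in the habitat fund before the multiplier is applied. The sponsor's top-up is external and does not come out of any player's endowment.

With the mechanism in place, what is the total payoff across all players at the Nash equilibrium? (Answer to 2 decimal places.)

1428.35 dollars

Under the mechanism each unit contributed yields 5.3 × 2.45 / 11 = 1.1805 back to its contributor per unit of net cost, which exceeds 1, making full contribution the dominant choice for everyone.
At the Nash equilibrium everyone contributes 10. Group total payoff = 5.3 × 2.45 × 110 = 1428.35.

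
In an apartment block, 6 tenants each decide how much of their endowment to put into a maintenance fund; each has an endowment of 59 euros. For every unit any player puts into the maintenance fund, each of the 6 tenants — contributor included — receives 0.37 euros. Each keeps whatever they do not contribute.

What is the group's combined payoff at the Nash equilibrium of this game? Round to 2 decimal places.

The private return per contributed unit is 0.37 < 1, so contributing 0 is dominant for every player. At the Nash equilibrium everyone keeps their 59, and the group total is 6 × 59 = 354.

354.00 euros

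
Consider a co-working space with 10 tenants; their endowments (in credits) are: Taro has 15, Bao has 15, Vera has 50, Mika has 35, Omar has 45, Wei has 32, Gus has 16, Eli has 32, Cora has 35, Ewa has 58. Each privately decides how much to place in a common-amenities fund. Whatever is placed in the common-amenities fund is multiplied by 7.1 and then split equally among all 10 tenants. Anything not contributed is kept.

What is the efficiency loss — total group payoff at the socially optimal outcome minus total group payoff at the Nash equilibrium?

2031.30 credits

The private return per contributed unit is 7.1/10 = 0.7100 < 1 for every player regardless of endowment, so the Nash equilibrium is zero contribution and the group total is Σ E_j = 15 + 15 + 50 + 35 + 45 + 32 + 16 + 32 + 35 + 58 = 333.
Each contributed unit returns 7.100 to the group, so the social optimum is full contribution by everyone: group total = 7.100 × 333 = 2364.30.
Efficiency loss = (7.100 − 1) × 333 = 2031.30.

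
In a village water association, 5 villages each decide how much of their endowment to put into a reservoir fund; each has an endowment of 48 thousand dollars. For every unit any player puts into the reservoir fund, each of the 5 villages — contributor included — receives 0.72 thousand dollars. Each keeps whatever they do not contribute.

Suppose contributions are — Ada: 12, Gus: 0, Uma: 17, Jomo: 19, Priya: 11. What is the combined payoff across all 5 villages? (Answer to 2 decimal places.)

Total contributed: 12 + 0 + 17 + 19 + 11 = 59; total kept: 5 × 48 − 59 = 181.
The reservoir fund pays out 0.72 × 5 × 59 = 212.40 in aggregate.
Group total = 181 + 212.40 = 393.40.

393.40 thousand dollars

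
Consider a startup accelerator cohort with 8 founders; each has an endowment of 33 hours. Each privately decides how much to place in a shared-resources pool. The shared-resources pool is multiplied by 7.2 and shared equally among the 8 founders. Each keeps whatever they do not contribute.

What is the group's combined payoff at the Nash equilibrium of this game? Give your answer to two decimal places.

Each contributed unit returns 7.2/8 = 0.9000 to its contributor — below 1 — so contributing 0 is dominant for every player. At the Nash equilibrium everyone keeps their 33, and the group total is 8 × 33 = 264.

264.00 hours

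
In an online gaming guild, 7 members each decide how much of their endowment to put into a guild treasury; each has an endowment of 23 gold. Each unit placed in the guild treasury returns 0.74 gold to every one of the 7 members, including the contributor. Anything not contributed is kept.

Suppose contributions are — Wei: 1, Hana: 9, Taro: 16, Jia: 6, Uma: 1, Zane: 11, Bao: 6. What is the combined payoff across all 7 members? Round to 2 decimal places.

Total contributed: 1 + 9 + 16 + 6 + 1 + 11 + 6 = 50; total kept: 7 × 23 − 50 = 111.
The guild treasury pays out 0.74 × 7 × 50 = 259.00 in aggregate.
Group total = 111 + 259.00 = 370.00.

370.00 gold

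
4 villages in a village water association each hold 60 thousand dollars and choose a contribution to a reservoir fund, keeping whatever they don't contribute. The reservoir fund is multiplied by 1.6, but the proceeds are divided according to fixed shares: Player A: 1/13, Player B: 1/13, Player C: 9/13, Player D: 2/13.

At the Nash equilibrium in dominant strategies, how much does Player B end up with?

67.38 thousand dollars

Each unit j contributes comes back to j as 1.6 × (j's share), so j prefers to contribute only if that share exceeds 1/1.6 = 0.6250; otherwise keeping the unit dominates.
Player C alone (share 9/13) is above the threshold, contributing 60; the remaining 3 contribute 0. Total contributed: 60.
Player B keeps 60 and receives 1.6 × 60 × 1/13 = 7.38 from the reservoir fund, for a payoff of 67.38.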